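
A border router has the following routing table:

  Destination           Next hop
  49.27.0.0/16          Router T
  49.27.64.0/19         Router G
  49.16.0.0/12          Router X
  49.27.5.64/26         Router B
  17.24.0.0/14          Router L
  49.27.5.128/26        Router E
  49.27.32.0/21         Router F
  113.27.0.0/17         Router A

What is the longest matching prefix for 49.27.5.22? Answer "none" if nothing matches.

Entries matching 49.27.5.22:
  49.16.0.0/12 (49.16.0.0 - 49.31.255.255)
  49.27.0.0/16 (49.27.0.0 - 49.27.255.255)
Most specific is 49.27.0.0/16.

49.27.0.0/16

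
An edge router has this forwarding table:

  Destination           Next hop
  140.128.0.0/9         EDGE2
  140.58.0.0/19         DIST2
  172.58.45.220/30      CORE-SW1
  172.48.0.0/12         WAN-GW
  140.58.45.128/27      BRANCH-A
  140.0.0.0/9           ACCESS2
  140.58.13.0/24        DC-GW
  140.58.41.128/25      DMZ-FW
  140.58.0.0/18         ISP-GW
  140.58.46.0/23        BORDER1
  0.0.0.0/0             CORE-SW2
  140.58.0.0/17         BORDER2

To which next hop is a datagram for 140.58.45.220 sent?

ISP-GW

Routes whose prefix contains 140.58.45.220:
  0.0.0.0/0 (default, matches everything) -> CORE-SW2
  140.0.0.0/9 (140.0.0.0 - 140.127.255.255) -> ACCESS2
  140.58.0.0/17 (140.58.0.0 - 140.58.127.255) -> BORDER2
  140.58.0.0/18 (140.58.0.0 - 140.58.63.255) -> ISP-GW
More-specific entries that do NOT match:
  172.58.45.220/30 (172.58.45.220 - 172.58.45.223) does not contain 140.58.45.220
  140.58.45.128/27 (140.58.45.128 - 140.58.45.159) does not contain 140.58.45.220
  140.58.41.128/25 (140.58.41.128 - 140.58.41.255) does not contain 140.58.45.220
  140.58.13.0/24 (140.58.13.0 - 140.58.13.255) does not contain 140.58.45.220
  140.58.46.0/23 (140.58.46.0 - 140.58.47.255) does not contain 140.58.45.220
  140.58.0.0/19 (140.58.0.0 - 140.58.31.255) does not contain 140.58.45.220
Longest matching prefix is /18 -> next hop ISP-GW.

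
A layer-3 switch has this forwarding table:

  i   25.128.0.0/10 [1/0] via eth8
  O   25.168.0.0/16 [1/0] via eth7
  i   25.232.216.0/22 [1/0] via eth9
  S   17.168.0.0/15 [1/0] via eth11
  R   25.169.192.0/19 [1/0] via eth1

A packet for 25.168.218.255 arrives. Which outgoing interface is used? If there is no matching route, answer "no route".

Routes whose prefix contains 25.168.218.255:
  25.128.0.0/10 (25.128.0.0 - 25.191.255.255) -> eth8
  25.168.0.0/16 (25.168.0.0 - 25.168.255.255) -> eth7
More-specific entries that do NOT match:
  25.232.216.0/22 (25.232.216.0 - 25.232.219.255) does not contain 25.168.218.255
  25.169.192.0/19 (25.169.192.0 - 25.169.223.255) does not contain 25.168.218.255
Longest matching prefix is /16 -> interface eth7.

eth7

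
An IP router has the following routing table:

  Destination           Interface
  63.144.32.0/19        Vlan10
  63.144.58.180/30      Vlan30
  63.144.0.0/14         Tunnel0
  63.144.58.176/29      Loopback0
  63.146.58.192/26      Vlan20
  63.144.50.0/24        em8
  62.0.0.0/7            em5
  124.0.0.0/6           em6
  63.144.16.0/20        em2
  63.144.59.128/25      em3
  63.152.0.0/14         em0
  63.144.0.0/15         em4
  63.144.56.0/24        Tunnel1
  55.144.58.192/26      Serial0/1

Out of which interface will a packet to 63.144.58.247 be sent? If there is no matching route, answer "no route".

Routes whose prefix contains 63.144.58.247:
  62.0.0.0/7 (62.0.0.0 - 63.255.255.255) -> em5
  63.144.0.0/14 (63.144.0.0 - 63.147.255.255) -> Tunnel0
  63.144.0.0/15 (63.144.0.0 - 63.145.255.255) -> em4
  63.144.32.0/19 (63.144.32.0 - 63.144.63.255) -> Vlan10
More-specific entries that do NOT match:
  63.144.58.180/30 (63.144.58.180 - 63.144.58.183) does not contain 63.144.58.247
  63.144.58.176/29 (63.144.58.176 - 63.144.58.183) does not contain 63.144.58.247
  63.146.58.192/26 (63.146.58.192 - 63.146.58.255) does not contain 63.144.58.247
  55.144.58.192/26 (55.144.58.192 - 55.144.58.255) does not contain 63.144.58.247
  63.144.59.128/25 (63.144.59.128 - 63.144.59.255) does not contain 63.144.58.247
  63.144.50.0/24 (63.144.50.0 - 63.144.50.255) does not contain 63.144.58.247
  63.144.56.0/24 (63.144.56.0 - 63.144.56.255) does not contain 63.144.58.247
  63.144.16.0/20 (63.144.16.0 - 63.144.31.255) does not contain 63.144.58.247
Longest matching prefix is /19 -> interface Vlan10.

Vlan10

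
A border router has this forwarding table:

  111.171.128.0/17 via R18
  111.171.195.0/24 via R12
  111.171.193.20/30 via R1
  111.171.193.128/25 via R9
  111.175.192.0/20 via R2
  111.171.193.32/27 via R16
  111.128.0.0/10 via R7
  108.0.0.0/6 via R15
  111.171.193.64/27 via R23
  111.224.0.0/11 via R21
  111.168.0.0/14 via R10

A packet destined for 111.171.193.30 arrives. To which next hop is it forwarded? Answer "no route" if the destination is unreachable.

Routes whose prefix contains 111.171.193.30:
  108.0.0.0/6 (108.0.0.0 - 111.255.255.255) -> R15
  111.128.0.0/10 (111.128.0.0 - 111.191.255.255) -> R7
  111.168.0.0/14 (111.168.0.0 - 111.171.255.255) -> R10
  111.171.128.0/17 (111.171.128.0 - 111.171.255.255) -> R18
More-specific entries that do NOT match:
  111.171.193.20/30 (111.171.193.20 - 111.171.193.23) does not contain 111.171.193.30
  111.171.193.32/27 (111.171.193.32 - 111.171.193.63) does not contain 111.171.193.30
  111.171.193.64/27 (111.171.193.64 - 111.171.193.95) does not contain 111.171.193.30
  111.171.193.128/25 (111.171.193.128 - 111.171.193.255) does not contain 111.171.193.30
  111.171.195.0/24 (111.171.195.0 - 111.171.195.255) does not contain 111.171.193.30
  111.175.192.0/20 (111.175.192.0 - 111.175.207.255) does not contain 111.171.193.30
Longest matching prefix is /17 -> next hop R18.

R18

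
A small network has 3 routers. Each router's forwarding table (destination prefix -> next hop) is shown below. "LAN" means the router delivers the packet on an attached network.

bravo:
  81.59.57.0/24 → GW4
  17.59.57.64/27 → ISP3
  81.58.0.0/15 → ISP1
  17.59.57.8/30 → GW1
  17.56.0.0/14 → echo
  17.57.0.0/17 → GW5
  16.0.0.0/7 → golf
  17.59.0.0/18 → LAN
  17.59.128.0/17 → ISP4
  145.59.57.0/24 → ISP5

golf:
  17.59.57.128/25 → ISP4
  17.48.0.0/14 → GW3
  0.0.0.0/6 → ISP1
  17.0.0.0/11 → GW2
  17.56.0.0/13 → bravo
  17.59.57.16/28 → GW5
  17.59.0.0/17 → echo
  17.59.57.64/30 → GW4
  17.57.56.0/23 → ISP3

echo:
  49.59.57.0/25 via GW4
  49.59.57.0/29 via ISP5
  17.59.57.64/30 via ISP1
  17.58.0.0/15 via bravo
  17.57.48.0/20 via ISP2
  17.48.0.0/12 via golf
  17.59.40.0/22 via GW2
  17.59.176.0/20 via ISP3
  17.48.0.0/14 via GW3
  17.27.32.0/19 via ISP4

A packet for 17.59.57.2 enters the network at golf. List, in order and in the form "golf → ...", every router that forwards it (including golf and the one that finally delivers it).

golf → echo → bravo

At golf: longest match for 17.59.57.2 is 17.59.0.0/17 -> echo
At echo: longest match for 17.59.57.2 is 17.58.0.0/15 -> bravo
At bravo: longest match for 17.59.57.2 is 17.59.0.0/18 -> LAN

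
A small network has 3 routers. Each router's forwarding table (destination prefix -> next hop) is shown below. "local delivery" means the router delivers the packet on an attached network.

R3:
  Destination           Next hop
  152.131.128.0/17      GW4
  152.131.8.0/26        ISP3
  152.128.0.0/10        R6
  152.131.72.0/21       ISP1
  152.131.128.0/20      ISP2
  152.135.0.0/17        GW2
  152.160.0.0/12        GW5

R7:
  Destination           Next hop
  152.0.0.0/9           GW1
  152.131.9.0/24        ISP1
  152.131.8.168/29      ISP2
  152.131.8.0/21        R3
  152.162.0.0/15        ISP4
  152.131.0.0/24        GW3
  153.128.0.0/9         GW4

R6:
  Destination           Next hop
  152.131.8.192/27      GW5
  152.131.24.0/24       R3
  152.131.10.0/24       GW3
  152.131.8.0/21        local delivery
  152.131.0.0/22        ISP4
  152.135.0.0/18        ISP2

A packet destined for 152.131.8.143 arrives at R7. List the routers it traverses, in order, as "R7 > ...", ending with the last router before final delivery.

R7 > R3 > R6

At R7: longest match for 152.131.8.143 is 152.131.8.0/21 -> R3
At R3: longest match for 152.131.8.143 is 152.128.0.0/10 -> R6
At R6: longest match for 152.131.8.143 is 152.131.8.0/21 -> local delivery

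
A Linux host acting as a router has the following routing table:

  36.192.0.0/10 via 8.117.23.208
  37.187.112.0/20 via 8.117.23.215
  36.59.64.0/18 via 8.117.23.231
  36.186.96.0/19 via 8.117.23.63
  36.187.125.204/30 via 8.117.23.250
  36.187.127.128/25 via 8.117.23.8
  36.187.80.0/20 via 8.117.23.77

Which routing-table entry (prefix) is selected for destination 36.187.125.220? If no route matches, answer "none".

none

36.187.125.220 is outside every listed prefix and there is no default route.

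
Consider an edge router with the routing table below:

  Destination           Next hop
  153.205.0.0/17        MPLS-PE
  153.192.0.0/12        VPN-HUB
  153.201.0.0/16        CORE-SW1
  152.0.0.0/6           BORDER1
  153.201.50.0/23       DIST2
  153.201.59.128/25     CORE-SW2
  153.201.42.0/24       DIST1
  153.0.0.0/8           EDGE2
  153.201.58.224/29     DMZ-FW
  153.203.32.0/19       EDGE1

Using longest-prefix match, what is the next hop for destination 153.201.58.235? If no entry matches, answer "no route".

Routes whose prefix contains 153.201.58.235:
  152.0.0.0/6 (152.0.0.0 - 155.255.255.255) -> BORDER1
  153.0.0.0/8 (153.0.0.0 - 153.255.255.255) -> EDGE2
  153.192.0.0/12 (153.192.0.0 - 153.207.255.255) -> VPN-HUB
  153.201.0.0/16 (153.201.0.0 - 153.201.255.255) -> CORE-SW1
More-specific entries that do NOT match:
  153.201.58.224/29 (153.201.58.224 - 153.201.58.231) does not contain 153.201.58.235
  153.201.59.128/25 (153.201.59.128 - 153.201.59.255) does not contain 153.201.58.235
  153.201.42.0/24 (153.201.42.0 - 153.201.42.255) does not contain 153.201.58.235
  153.201.50.0/23 (153.201.50.0 - 153.201.51.255) does not contain 153.201.58.235
  153.203.32.0/19 (153.203.32.0 - 153.203.63.255) does not contain 153.201.58.235
  153.205.0.0/17 (153.205.0.0 - 153.205.127.255) does not contain 153.201.58.235
Longest matching prefix is /16 -> next hop CORE-SW1.

CORE-SW1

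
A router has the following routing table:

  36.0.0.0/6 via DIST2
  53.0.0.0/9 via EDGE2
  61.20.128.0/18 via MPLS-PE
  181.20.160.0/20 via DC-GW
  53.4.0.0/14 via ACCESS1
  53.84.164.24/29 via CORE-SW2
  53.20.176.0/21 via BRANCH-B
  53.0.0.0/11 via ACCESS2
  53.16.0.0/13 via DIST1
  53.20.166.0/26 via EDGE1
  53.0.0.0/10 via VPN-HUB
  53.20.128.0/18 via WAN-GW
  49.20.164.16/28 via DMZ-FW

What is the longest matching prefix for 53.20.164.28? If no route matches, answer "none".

Entries matching 53.20.164.28:
  53.0.0.0/9 (53.0.0.0 - 53.127.255.255)
  53.0.0.0/10 (53.0.0.0 - 53.63.255.255)
  53.0.0.0/11 (53.0.0.0 - 53.31.255.255)
  53.16.0.0/13 (53.16.0.0 - 53.23.255.255)
  53.20.128.0/18 (53.20.128.0 - 53.20.191.255)
Most specific is 53.20.128.0/18.

53.20.128.0/18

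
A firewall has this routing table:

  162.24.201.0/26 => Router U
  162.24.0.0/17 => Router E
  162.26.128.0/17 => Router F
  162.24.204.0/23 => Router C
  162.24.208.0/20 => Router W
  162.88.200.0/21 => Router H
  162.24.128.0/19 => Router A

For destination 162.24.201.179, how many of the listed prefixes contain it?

0

No listed prefix contains 162.24.201.179.
Total matching entries: 0.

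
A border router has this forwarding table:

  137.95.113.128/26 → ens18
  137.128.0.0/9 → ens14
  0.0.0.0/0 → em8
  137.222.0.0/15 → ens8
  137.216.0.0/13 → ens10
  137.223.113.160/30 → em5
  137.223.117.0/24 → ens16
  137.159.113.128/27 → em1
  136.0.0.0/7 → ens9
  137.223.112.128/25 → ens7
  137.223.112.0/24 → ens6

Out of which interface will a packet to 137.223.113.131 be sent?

ens8

Routes whose prefix contains 137.223.113.131:
  0.0.0.0/0 (default, matches everything) -> em8
  136.0.0.0/7 (136.0.0.0 - 137.255.255.255) -> ens9
  137.128.0.0/9 (137.128.0.0 - 137.255.255.255) -> ens14
  137.216.0.0/13 (137.216.0.0 - 137.223.255.255) -> ens10
  137.222.0.0/15 (137.222.0.0 - 137.223.255.255) -> ens8
More-specific entries that do NOT match:
  137.223.113.160/30 (137.223.113.160 - 137.223.113.163) does not contain 137.223.113.131
  137.159.113.128/27 (137.159.113.128 - 137.159.113.159) does not contain 137.223.113.131
  137.95.113.128/26 (137.95.113.128 - 137.95.113.191) does not contain 137.223.113.131
  137.223.112.128/25 (137.223.112.128 - 137.223.112.255) does not contain 137.223.113.131
  137.223.117.0/24 (137.223.117.0 - 137.223.117.255) does not contain 137.223.113.131
  137.223.112.0/24 (137.223.112.0 - 137.223.112.255) does not contain 137.223.113.131
Longest matching prefix is /15 -> interface ens8.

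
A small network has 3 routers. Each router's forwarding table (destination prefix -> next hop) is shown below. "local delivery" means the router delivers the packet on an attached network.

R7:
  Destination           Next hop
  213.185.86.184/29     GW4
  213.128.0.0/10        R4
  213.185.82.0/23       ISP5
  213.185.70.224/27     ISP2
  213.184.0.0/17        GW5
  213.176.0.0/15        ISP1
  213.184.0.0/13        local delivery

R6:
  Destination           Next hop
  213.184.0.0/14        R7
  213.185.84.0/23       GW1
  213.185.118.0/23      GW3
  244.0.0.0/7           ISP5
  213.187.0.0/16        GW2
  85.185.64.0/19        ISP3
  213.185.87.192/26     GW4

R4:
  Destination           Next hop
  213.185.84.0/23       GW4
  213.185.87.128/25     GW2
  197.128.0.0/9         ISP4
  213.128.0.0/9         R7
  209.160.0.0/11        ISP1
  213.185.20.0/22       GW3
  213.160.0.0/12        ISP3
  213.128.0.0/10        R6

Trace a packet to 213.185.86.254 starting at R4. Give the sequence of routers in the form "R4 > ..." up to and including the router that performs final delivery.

R4 > R6 > R7

At R4: longest match for 213.185.86.254 is 213.128.0.0/10 -> R6
At R6: longest match for 213.185.86.254 is 213.184.0.0/14 -> R7
At R7: longest match for 213.185.86.254 is 213.184.0.0/13 -> local delivery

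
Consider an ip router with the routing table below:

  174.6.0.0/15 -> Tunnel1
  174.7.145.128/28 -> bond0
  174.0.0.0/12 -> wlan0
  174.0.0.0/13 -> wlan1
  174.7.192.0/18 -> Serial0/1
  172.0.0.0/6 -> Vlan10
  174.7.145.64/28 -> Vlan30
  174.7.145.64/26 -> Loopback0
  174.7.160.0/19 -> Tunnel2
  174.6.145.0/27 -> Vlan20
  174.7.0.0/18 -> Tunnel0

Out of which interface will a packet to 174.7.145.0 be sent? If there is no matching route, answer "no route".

Tunnel1

Routes whose prefix contains 174.7.145.0:
  172.0.0.0/6 (172.0.0.0 - 175.255.255.255) -> Vlan10
  174.0.0.0/12 (174.0.0.0 - 174.15.255.255) -> wlan0
  174.0.0.0/13 (174.0.0.0 - 174.7.255.255) -> wlan1
  174.6.0.0/15 (174.6.0.0 - 174.7.255.255) -> Tunnel1
More-specific entries that do NOT match:
  174.7.145.128/28 (174.7.145.128 - 174.7.145.143) does not contain 174.7.145.0
  174.7.145.64/28 (174.7.145.64 - 174.7.145.79) does not contain 174.7.145.0
  174.6.145.0/27 (174.6.145.0 - 174.6.145.31) does not contain 174.7.145.0
  174.7.145.64/26 (174.7.145.64 - 174.7.145.127) does not contain 174.7.145.0
  174.7.160.0/19 (174.7.160.0 - 174.7.191.255) does not contain 174.7.145.0
  174.7.192.0/18 (174.7.192.0 - 174.7.255.255) does not contain 174.7.145.0
  174.7.0.0/18 (174.7.0.0 - 174.7.63.255) does not contain 174.7.145.0
Longest matching prefix is /15 -> interface Tunnel1.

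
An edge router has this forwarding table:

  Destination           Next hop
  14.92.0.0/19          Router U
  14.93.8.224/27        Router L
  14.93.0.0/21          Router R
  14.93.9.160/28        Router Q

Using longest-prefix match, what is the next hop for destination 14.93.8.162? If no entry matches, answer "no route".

No entry's prefix contains 14.93.8.162; there is no default route.

no route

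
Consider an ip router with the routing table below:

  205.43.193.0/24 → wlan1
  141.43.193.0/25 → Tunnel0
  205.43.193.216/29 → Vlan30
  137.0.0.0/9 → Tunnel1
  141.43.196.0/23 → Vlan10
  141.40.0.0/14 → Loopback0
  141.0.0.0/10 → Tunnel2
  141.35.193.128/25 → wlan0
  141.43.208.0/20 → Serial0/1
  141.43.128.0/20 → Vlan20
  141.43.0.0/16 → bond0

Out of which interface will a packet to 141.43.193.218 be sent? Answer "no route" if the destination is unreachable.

bond0

Routes whose prefix contains 141.43.193.218:
  141.0.0.0/10 (141.0.0.0 - 141.63.255.255) -> Tunnel2
  141.40.0.0/14 (141.40.0.0 - 141.43.255.255) -> Loopback0
  141.43.0.0/16 (141.43.0.0 - 141.43.255.255) -> bond0
More-specific entries that do NOT match:
  205.43.193.216/29 (205.43.193.216 - 205.43.193.223) does not contain 141.43.193.218
  141.43.193.0/25 (141.43.193.0 - 141.43.193.127) does not contain 141.43.193.218
  141.35.193.128/25 (141.35.193.128 - 141.35.193.255) does not contain 141.43.193.218
  205.43.193.0/24 (205.43.193.0 - 205.43.193.255) does not contain 141.43.193.218
  141.43.196.0/23 (141.43.196.0 - 141.43.197.255) does not contain 141.43.193.218
  141.43.208.0/20 (141.43.208.0 - 141.43.223.255) does not contain 141.43.193.218
  141.43.128.0/20 (141.43.128.0 - 141.43.143.255) does not contain 141.43.193.218
Longest matching prefix is /16 -> interface bond0.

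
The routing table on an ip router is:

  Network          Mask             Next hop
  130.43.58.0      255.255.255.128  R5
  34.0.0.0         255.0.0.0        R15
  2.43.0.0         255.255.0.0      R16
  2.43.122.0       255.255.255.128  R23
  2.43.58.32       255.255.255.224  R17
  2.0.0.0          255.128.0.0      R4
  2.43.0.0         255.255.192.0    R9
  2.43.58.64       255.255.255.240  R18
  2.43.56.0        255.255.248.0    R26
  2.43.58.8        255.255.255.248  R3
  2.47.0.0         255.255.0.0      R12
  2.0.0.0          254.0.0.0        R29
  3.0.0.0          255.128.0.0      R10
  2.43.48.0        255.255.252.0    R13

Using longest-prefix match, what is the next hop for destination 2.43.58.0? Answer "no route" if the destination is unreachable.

Routes whose prefix contains 2.43.58.0:
  2.0.0.0/7 (2.0.0.0 - 3.255.255.255) -> R29
  2.0.0.0/9 (2.0.0.0 - 2.127.255.255) -> R4
  2.43.0.0/16 (2.43.0.0 - 2.43.255.255) -> R16
  2.43.0.0/18 (2.43.0.0 - 2.43.63.255) -> R9
  2.43.56.0/21 (2.43.56.0 - 2.43.63.255) -> R26
More-specific entries that do NOT match:
  2.43.58.8/29 (2.43.58.8 - 2.43.58.15) does not contain 2.43.58.0
  2.43.58.64/28 (2.43.58.64 - 2.43.58.79) does not contain 2.43.58.0
  2.43.58.32/27 (2.43.58.32 - 2.43.58.63) does not contain 2.43.58.0
  130.43.58.0/25 (130.43.58.0 - 130.43.58.127) does not contain 2.43.58.0
  2.43.122.0/25 (2.43.122.0 - 2.43.122.127) does not contain 2.43.58.0
  2.43.48.0/22 (2.43.48.0 - 2.43.51.255) does not contain 2.43.58.0
Longest matching prefix is /21 -> next hop R26.

R26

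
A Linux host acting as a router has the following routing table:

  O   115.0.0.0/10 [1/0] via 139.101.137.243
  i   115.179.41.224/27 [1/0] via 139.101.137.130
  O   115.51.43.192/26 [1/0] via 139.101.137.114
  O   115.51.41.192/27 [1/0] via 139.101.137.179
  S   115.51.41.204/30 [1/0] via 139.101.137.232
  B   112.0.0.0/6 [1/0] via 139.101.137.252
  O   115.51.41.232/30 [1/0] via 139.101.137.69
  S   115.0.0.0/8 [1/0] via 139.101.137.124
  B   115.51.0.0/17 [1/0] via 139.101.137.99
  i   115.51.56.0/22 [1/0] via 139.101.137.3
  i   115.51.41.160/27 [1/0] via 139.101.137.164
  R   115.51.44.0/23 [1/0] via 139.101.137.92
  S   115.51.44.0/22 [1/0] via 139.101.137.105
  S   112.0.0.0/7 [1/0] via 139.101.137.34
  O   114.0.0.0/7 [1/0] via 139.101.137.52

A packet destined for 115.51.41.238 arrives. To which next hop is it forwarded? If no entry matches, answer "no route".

Routes whose prefix contains 115.51.41.238:
  112.0.0.0/6 (112.0.0.0 - 115.255.255.255) -> 139.101.137.252
  114.0.0.0/7 (114.0.0.0 - 115.255.255.255) -> 139.101.137.52
  115.0.0.0/8 (115.0.0.0 - 115.255.255.255) -> 139.101.137.124
  115.0.0.0/10 (115.0.0.0 - 115.63.255.255) -> 139.101.137.243
  115.51.0.0/17 (115.51.0.0 - 115.51.127.255) -> 139.101.137.99
More-specific entries that do NOT match:
  115.51.41.204/30 (115.51.41.204 - 115.51.41.207) does not contain 115.51.41.238
  115.51.41.232/30 (115.51.41.232 - 115.51.41.235) does not contain 115.51.41.238
  115.179.41.224/27 (115.179.41.224 - 115.179.41.255) does not contain 115.51.41.238
  115.51.41.192/27 (115.51.41.192 - 115.51.41.223) does not contain 115.51.41.238
  115.51.41.160/27 (115.51.41.160 - 115.51.41.191) does not contain 115.51.41.238
  115.51.43.192/26 (115.51.43.192 - 115.51.43.255) does not contain 115.51.41.238
  115.51.44.0/23 (115.51.44.0 - 115.51.45.255) does not contain 115.51.41.238
  115.51.56.0/22 (115.51.56.0 - 115.51.59.255) does not contain 115.51.41.238
  115.51.44.0/22 (115.51.44.0 - 115.51.47.255) does not contain 115.51.41.238
Longest matching prefix is /17 -> next hop 139.101.137.99.

139.101.137.99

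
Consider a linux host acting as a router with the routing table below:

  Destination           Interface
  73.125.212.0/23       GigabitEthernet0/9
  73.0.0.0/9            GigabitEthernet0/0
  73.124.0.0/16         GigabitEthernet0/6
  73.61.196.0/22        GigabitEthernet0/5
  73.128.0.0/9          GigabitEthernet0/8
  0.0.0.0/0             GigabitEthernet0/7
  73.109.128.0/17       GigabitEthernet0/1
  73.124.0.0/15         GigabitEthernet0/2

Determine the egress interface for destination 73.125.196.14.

GigabitEthernet0/2

Routes whose prefix contains 73.125.196.14:
  0.0.0.0/0 (default, matches everything) -> GigabitEthernet0/7
  73.0.0.0/9 (73.0.0.0 - 73.127.255.255) -> GigabitEthernet0/0
  73.124.0.0/15 (73.124.0.0 - 73.125.255.255) -> GigabitEthernet0/2
More-specific entries that do NOT match:
  73.125.212.0/23 (73.125.212.0 - 73.125.213.255) does not contain 73.125.196.14
  73.61.196.0/22 (73.61.196.0 - 73.61.199.255) does not contain 73.125.196.14
  73.109.128.0/17 (73.109.128.0 - 73.109.255.255) does not contain 73.125.196.14
  73.124.0.0/16 (73.124.0.0 - 73.124.255.255) does not contain 73.125.196.14
Longest matching prefix is /15 -> interface GigabitEthernet0/2.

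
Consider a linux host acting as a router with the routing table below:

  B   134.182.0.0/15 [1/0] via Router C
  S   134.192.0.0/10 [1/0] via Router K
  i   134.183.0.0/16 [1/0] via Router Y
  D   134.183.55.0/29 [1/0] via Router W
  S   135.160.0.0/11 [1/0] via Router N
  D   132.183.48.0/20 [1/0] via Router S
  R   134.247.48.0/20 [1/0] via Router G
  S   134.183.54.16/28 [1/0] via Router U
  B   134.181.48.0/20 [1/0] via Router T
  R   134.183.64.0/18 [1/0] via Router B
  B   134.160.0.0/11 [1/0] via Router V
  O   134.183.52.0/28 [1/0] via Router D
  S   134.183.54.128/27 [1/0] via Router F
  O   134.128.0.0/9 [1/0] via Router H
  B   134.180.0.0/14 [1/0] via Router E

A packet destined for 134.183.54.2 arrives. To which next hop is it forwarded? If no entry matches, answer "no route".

Router Y

Routes whose prefix contains 134.183.54.2:
  134.128.0.0/9 (134.128.0.0 - 134.255.255.255) -> Router H
  134.160.0.0/11 (134.160.0.0 - 134.191.255.255) -> Router V
  134.180.0.0/14 (134.180.0.0 - 134.183.255.255) -> Router E
  134.182.0.0/15 (134.182.0.0 - 134.183.255.255) -> Router C
  134.183.0.0/16 (134.183.0.0 - 134.183.255.255) -> Router Y
More-specific entries that do NOT match:
  134.183.55.0/29 (134.183.55.0 - 134.183.55.7) does not contain 134.183.54.2
  134.183.54.16/28 (134.183.54.16 - 134.183.54.31) does not contain 134.183.54.2
  134.183.52.0/28 (134.183.52.0 - 134.183.52.15) does not contain 134.183.54.2
  134.183.54.128/27 (134.183.54.128 - 134.183.54.159) does not contain 134.183.54.2
  132.183.48.0/20 (132.183.48.0 - 132.183.63.255) does not contain 134.183.54.2
  134.247.48.0/20 (134.247.48.0 - 134.247.63.255) does not contain 134.183.54.2
  134.181.48.0/20 (134.181.48.0 - 134.181.63.255) does not contain 134.183.54.2
  134.183.64.0/18 (134.183.64.0 - 134.183.127.255) does not contain 134.183.54.2
Longest matching prefix is /16 -> next hop Router Y.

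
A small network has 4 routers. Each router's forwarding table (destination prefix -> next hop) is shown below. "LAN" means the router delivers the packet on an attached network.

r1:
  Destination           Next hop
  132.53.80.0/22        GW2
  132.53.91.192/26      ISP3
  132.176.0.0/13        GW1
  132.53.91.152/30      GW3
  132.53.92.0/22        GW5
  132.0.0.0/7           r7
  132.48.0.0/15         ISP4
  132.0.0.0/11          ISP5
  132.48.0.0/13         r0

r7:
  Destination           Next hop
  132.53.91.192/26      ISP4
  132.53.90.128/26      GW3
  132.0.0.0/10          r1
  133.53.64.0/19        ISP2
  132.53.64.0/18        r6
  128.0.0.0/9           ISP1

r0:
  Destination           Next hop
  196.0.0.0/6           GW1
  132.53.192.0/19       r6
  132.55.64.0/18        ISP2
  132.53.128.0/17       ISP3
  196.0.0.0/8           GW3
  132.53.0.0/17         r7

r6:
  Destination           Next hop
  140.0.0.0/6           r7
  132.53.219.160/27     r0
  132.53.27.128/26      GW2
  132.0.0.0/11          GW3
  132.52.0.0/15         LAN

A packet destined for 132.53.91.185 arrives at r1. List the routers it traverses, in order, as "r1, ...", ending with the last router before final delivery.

r1, r0, r7, r6

At r1: longest match for 132.53.91.185 is 132.48.0.0/13 -> r0
At r0: longest match for 132.53.91.185 is 132.53.0.0/17 -> r7
At r7: longest match for 132.53.91.185 is 132.53.64.0/18 -> r6
At r6: longest match for 132.53.91.185 is 132.52.0.0/15 -> LAN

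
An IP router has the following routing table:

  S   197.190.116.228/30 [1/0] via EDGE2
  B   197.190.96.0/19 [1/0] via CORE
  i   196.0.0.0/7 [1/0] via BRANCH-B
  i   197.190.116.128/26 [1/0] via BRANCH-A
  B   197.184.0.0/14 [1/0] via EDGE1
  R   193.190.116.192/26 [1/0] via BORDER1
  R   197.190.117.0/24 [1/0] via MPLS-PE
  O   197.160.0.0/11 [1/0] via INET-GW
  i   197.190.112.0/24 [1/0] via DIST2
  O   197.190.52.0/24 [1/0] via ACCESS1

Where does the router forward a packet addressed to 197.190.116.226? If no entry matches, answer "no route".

CORE

Routes whose prefix contains 197.190.116.226:
  196.0.0.0/7 (196.0.0.0 - 197.255.255.255) -> BRANCH-B
  197.160.0.0/11 (197.160.0.0 - 197.191.255.255) -> INET-GW
  197.190.96.0/19 (197.190.96.0 - 197.190.127.255) -> CORE
More-specific entries that do NOT match:
  197.190.116.228/30 (197.190.116.228 - 197.190.116.231) does not contain 197.190.116.226
  197.190.116.128/26 (197.190.116.128 - 197.190.116.191) does not contain 197.190.116.226
  193.190.116.192/26 (193.190.116.192 - 193.190.116.255) does not contain 197.190.116.226
  197.190.117.0/24 (197.190.117.0 - 197.190.117.255) does not contain 197.190.116.226
  197.190.112.0/24 (197.190.112.0 - 197.190.112.255) does not contain 197.190.116.226
  197.190.52.0/24 (197.190.52.0 - 197.190.52.255) does not contain 197.190.116.226
Longest matching prefix is /19 -> next hop CORE.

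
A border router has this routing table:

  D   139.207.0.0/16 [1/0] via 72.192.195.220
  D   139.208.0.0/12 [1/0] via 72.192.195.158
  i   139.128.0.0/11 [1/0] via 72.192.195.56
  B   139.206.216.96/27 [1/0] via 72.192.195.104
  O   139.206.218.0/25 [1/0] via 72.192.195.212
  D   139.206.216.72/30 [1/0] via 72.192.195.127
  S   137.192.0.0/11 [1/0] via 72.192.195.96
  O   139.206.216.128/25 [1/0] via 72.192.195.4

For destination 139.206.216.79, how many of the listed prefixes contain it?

No listed prefix contains 139.206.216.79.
Total matching entries: 0.

0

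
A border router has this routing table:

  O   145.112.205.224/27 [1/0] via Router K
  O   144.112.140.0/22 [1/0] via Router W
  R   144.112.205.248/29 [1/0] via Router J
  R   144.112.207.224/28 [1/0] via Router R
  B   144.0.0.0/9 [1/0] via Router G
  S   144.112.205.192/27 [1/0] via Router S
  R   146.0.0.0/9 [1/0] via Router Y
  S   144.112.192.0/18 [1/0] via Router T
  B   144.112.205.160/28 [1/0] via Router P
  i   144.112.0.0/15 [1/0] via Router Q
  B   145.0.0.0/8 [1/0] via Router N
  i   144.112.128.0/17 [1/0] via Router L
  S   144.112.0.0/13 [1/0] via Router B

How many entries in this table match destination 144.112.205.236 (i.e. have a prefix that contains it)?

5

Prefixes containing 144.112.205.236:
  144.0.0.0/9 (144.0.0.0 - 144.127.255.255)
  144.112.0.0/13 (144.112.0.0 - 144.119.255.255)
  144.112.0.0/15 (144.112.0.0 - 144.113.255.255)
  144.112.128.0/17 (144.112.128.0 - 144.112.255.255)
  144.112.192.0/18 (144.112.192.0 - 144.112.255.255)
Total matching entries: 5.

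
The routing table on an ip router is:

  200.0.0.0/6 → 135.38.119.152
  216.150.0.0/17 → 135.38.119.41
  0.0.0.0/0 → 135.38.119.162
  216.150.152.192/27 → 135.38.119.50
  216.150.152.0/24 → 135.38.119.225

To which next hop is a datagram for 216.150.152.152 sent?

Routes whose prefix contains 216.150.152.152:
  0.0.0.0/0 (default, matches everything) -> 135.38.119.162
  216.150.152.0/24 (216.150.152.0 - 216.150.152.255) -> 135.38.119.225
More-specific entries that do NOT match:
  216.150.152.192/27 (216.150.152.192 - 216.150.152.223) does not contain 216.150.152.152
Longest matching prefix is /24 -> next hop 135.38.119.225.

135.38.119.225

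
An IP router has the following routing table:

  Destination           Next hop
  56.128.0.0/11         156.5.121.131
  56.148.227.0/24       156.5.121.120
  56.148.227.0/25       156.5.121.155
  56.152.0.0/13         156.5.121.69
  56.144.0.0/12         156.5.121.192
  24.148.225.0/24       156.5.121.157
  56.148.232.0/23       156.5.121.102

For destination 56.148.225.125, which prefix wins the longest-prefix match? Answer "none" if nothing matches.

Entries matching 56.148.225.125:
  56.128.0.0/11 (56.128.0.0 - 56.159.255.255)
  56.144.0.0/12 (56.144.0.0 - 56.159.255.255)
Most specific is 56.144.0.0/12.

56.144.0.0/12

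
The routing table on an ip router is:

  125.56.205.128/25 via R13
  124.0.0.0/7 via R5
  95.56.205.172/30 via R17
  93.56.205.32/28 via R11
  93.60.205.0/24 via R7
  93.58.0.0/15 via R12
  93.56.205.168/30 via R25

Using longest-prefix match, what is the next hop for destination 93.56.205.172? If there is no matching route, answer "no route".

No entry's prefix contains 93.56.205.172; there is no default route.

no route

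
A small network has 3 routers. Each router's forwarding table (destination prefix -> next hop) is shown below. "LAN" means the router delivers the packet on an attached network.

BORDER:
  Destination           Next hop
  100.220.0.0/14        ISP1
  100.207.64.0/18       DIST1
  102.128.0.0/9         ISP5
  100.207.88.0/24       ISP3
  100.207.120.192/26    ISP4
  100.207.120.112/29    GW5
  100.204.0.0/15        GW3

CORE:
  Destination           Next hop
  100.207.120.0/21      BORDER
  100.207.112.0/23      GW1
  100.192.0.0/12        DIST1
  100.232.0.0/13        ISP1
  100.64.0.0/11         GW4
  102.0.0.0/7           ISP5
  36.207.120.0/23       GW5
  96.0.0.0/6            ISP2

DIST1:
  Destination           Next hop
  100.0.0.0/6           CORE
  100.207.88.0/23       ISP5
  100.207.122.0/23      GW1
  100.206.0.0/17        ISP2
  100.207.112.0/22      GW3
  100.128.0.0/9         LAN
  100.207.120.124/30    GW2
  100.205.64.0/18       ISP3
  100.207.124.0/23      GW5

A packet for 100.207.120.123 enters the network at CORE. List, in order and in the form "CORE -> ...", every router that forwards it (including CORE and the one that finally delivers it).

CORE -> BORDER -> DIST1

At CORE: longest match for 100.207.120.123 is 100.207.120.0/21 -> BORDER
At BORDER: longest match for 100.207.120.123 is 100.207.64.0/18 -> DIST1
At DIST1: longest match for 100.207.120.123 is 100.128.0.0/9 -> LAN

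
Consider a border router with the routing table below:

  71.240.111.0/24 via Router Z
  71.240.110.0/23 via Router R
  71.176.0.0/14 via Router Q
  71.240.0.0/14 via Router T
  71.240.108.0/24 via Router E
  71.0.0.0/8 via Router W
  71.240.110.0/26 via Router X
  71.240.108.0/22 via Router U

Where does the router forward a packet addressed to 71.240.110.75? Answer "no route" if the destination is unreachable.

Router R

Routes whose prefix contains 71.240.110.75:
  71.0.0.0/8 (71.0.0.0 - 71.255.255.255) -> Router W
  71.240.0.0/14 (71.240.0.0 - 71.243.255.255) -> Router T
  71.240.108.0/22 (71.240.108.0 - 71.240.111.255) -> Router U
  71.240.110.0/23 (71.240.110.0 - 71.240.111.255) -> Router R
More-specific entries that do NOT match:
  71.240.110.0/26 (71.240.110.0 - 71.240.110.63) does not contain 71.240.110.75
  71.240.111.0/24 (71.240.111.0 - 71.240.111.255) does not contain 71.240.110.75
  71.240.108.0/24 (71.240.108.0 - 71.240.108.255) does not contain 71.240.110.75
Longest matching prefix is /23 -> next hop Router R.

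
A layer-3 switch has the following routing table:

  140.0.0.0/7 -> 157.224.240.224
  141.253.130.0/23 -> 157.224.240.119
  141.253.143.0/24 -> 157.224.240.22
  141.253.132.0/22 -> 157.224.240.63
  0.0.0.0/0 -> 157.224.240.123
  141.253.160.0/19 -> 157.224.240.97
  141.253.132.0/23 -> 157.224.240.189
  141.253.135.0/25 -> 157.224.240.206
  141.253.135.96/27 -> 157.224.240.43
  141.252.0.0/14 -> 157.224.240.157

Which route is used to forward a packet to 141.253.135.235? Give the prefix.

141.253.132.0/22

Entries matching 141.253.135.235:
  0.0.0.0/0 (default, matches everything)
  140.0.0.0/7 (140.0.0.0 - 141.255.255.255)
  141.252.0.0/14 (141.252.0.0 - 141.255.255.255)
  141.253.132.0/22 (141.253.132.0 - 141.253.135.255)
Most specific is 141.253.132.0/22.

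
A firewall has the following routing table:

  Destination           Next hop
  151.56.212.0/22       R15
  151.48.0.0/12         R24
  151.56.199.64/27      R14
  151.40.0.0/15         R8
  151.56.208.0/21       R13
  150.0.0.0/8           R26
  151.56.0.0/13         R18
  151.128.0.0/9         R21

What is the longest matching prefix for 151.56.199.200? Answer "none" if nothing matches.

Entries matching 151.56.199.200:
  151.48.0.0/12 (151.48.0.0 - 151.63.255.255)
  151.56.0.0/13 (151.56.0.0 - 151.63.255.255)
Most specific is 151.56.0.0/13.

151.56.0.0/13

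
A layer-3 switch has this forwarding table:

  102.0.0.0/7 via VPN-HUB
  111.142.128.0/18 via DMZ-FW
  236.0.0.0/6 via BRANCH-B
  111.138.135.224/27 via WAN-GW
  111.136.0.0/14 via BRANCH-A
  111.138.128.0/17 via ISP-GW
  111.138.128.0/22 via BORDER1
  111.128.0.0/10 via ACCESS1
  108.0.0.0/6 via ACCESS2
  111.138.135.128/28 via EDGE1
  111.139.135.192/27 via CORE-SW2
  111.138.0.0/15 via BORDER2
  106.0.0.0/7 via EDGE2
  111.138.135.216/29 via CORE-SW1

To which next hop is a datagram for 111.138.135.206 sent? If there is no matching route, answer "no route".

ISP-GW

Routes whose prefix contains 111.138.135.206:
  108.0.0.0/6 (108.0.0.0 - 111.255.255.255) -> ACCESS2
  111.128.0.0/10 (111.128.0.0 - 111.191.255.255) -> ACCESS1
  111.136.0.0/14 (111.136.0.0 - 111.139.255.255) -> BRANCH-A
  111.138.0.0/15 (111.138.0.0 - 111.139.255.255) -> BORDER2
  111.138.128.0/17 (111.138.128.0 - 111.138.255.255) -> ISP-GW
More-specific entries that do NOT match:
  111.138.135.216/29 (111.138.135.216 - 111.138.135.223) does not contain 111.138.135.206
  111.138.135.128/28 (111.138.135.128 - 111.138.135.143) does not contain 111.138.135.206
  111.138.135.224/27 (111.138.135.224 - 111.138.135.255) does not contain 111.138.135.206
  111.139.135.192/27 (111.139.135.192 - 111.139.135.223) does not contain 111.138.135.206
  111.138.128.0/22 (111.138.128.0 - 111.138.131.255) does not contain 111.138.135.206
  111.142.128.0/18 (111.142.128.0 - 111.142.191.255) does not contain 111.138.135.206
Longest matching prefix is /17 -> next hop ISP-GW.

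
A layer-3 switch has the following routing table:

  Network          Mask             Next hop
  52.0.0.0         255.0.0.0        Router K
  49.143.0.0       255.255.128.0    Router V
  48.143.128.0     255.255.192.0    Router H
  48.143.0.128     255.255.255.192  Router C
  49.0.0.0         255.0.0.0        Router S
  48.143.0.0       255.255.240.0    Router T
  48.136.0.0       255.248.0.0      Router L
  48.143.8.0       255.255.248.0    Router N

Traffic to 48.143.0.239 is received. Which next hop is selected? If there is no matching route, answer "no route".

Routes whose prefix contains 48.143.0.239:
  48.136.0.0/13 (48.136.0.0 - 48.143.255.255) -> Router L
  48.143.0.0/20 (48.143.0.0 - 48.143.15.255) -> Router T
More-specific entries that do NOT match:
  48.143.0.128/26 (48.143.0.128 - 48.143.0.191) does not contain 48.143.0.239
  48.143.8.0/21 (48.143.8.0 - 48.143.15.255) does not contain 48.143.0.239
Longest matching prefix is /20 -> next hop Router T.

Router T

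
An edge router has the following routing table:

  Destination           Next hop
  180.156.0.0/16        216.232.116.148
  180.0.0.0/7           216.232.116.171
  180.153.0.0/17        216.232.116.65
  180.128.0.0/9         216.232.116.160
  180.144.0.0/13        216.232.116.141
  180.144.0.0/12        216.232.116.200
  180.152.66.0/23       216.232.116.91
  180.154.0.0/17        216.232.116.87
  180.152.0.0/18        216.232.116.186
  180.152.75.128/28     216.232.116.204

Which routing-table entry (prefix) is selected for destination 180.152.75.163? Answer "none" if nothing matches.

180.144.0.0/12

Entries matching 180.152.75.163:
  180.0.0.0/7 (180.0.0.0 - 181.255.255.255)
  180.128.0.0/9 (180.128.0.0 - 180.255.255.255)
  180.144.0.0/12 (180.144.0.0 - 180.159.255.255)
Most specific is 180.144.0.0/12.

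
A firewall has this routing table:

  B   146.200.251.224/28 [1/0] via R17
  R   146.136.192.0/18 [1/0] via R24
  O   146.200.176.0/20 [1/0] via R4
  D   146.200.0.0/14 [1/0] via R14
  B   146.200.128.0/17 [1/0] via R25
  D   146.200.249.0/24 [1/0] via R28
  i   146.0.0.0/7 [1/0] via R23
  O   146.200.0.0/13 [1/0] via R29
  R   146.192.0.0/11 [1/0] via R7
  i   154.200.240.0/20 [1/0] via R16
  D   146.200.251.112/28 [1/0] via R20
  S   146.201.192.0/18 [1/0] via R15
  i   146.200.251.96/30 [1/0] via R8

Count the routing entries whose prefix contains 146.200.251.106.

Prefixes containing 146.200.251.106:
  146.0.0.0/7 (146.0.0.0 - 147.255.255.255)
  146.192.0.0/11 (146.192.0.0 - 146.223.255.255)
  146.200.0.0/13 (146.200.0.0 - 146.207.255.255)
  146.200.0.0/14 (146.200.0.0 - 146.203.255.255)
  146.200.128.0/17 (146.200.128.0 - 146.200.255.255)
Total matching entries: 5.

5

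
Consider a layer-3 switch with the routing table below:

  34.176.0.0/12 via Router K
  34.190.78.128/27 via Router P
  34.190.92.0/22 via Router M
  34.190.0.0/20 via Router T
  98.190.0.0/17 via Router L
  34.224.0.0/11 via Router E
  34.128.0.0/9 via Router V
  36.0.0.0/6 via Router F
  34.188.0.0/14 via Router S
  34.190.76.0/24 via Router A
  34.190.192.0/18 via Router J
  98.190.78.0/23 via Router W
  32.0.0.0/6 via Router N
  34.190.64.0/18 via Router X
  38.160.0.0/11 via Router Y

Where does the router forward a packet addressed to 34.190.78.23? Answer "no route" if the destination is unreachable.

Router X

Routes whose prefix contains 34.190.78.23:
  32.0.0.0/6 (32.0.0.0 - 35.255.255.255) -> Router N
  34.128.0.0/9 (34.128.0.0 - 34.255.255.255) -> Router V
  34.176.0.0/12 (34.176.0.0 - 34.191.255.255) -> Router K
  34.188.0.0/14 (34.188.0.0 - 34.191.255.255) -> Router S
  34.190.64.0/18 (34.190.64.0 - 34.190.127.255) -> Router X
More-specific entries that do NOT match:
  34.190.78.128/27 (34.190.78.128 - 34.190.78.159) does not contain 34.190.78.23
  34.190.76.0/24 (34.190.76.0 - 34.190.76.255) does not contain 34.190.78.23
  98.190.78.0/23 (98.190.78.0 - 98.190.79.255) does not contain 34.190.78.23
  34.190.92.0/22 (34.190.92.0 - 34.190.95.255) does not contain 34.190.78.23
  34.190.0.0/20 (34.190.0.0 - 34.190.15.255) does not contain 34.190.78.23
Longest matching prefix is /18 -> next hop Router X.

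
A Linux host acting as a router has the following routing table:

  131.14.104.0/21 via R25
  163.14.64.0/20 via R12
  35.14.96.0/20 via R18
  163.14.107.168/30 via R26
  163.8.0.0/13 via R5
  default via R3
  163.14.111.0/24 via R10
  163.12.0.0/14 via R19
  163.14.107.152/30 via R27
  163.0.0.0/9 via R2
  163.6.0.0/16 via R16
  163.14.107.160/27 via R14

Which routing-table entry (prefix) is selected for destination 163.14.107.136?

163.12.0.0/14

Entries matching 163.14.107.136:
  0.0.0.0/0 (default, matches everything)
  163.0.0.0/9 (163.0.0.0 - 163.127.255.255)
  163.8.0.0/13 (163.8.0.0 - 163.15.255.255)
  163.12.0.0/14 (163.12.0.0 - 163.15.255.255)
Most specific is 163.12.0.0/14.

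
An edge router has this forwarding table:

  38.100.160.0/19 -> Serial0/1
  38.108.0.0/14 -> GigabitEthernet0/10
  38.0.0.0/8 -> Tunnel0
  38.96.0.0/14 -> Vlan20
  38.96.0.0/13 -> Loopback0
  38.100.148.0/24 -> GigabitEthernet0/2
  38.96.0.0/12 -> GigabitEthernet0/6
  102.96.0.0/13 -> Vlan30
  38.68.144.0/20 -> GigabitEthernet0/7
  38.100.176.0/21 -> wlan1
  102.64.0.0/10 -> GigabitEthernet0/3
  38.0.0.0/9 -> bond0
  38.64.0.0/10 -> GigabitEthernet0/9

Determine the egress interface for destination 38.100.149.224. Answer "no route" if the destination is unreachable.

Loopback0

Routes whose prefix contains 38.100.149.224:
  38.0.0.0/8 (38.0.0.0 - 38.255.255.255) -> Tunnel0
  38.0.0.0/9 (38.0.0.0 - 38.127.255.255) -> bond0
  38.64.0.0/10 (38.64.0.0 - 38.127.255.255) -> GigabitEthernet0/9
  38.96.0.0/12 (38.96.0.0 - 38.111.255.255) -> GigabitEthernet0/6
  38.96.0.0/13 (38.96.0.0 - 38.103.255.255) -> Loopback0
More-specific entries that do NOT match:
  38.100.148.0/24 (38.100.148.0 - 38.100.148.255) does not contain 38.100.149.224
  38.100.176.0/21 (38.100.176.0 - 38.100.183.255) does not contain 38.100.149.224
  38.68.144.0/20 (38.68.144.0 - 38.68.159.255) does not contain 38.100.149.224
  38.100.160.0/19 (38.100.160.0 - 38.100.191.255) does not contain 38.100.149.224
  38.108.0.0/14 (38.108.0.0 - 38.111.255.255) does not contain 38.100.149.224
  38.96.0.0/14 (38.96.0.0 - 38.99.255.255) does not contain 38.100.149.224
Longest matching prefix is /13 -> interface Loopback0.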